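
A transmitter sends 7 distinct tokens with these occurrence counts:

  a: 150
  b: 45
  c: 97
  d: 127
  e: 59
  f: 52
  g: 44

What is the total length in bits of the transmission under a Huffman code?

1534

Merge the two smallest weights repeatedly:
merge g(44) and b(45): 89
merge f(52) and e(59): 111
merge 89 and c(97): 186
merge 111 and d(127): 238
merge a(150) and 186: 336
merge 238 and 336: 574
The encoded length is the sum of every internal node's weight: 89 + 111 + 186 + 238 + 336 + 574 = 1534 bits.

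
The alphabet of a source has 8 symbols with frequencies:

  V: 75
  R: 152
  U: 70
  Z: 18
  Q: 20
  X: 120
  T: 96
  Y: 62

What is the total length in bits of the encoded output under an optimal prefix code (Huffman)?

1705

Greedily combine the two least-frequent nodes:
combine Z(18), Q(20) → 38
combine 38, Y(62) → 100
combine U(70), V(75) → 145
combine T(96), 100 → 196
combine X(120), 145 → 265
combine R(152), 196 → 348
combine 265, 348 → 613
Each symbol's bit-cost is frequency × depth; summing gives 1705 bits (equivalently 38 + 100 + 145 + 196 + 265 + 348 + 613).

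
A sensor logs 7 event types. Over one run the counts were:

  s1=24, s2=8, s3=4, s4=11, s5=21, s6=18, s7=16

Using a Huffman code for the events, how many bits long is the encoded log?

273

Merge the two smallest weights repeatedly:
s3(4) + s2(8) → 12
s4(11) + 12 → 23
s7(16) + s6(18) → 34
s5(21) + 23 → 44
s1(24) + 34 → 58
44 + 58 → 102
The encoded length is the sum of every internal node's weight: 12 + 23 + 34 + 44 + 58 + 102 = 273 bits.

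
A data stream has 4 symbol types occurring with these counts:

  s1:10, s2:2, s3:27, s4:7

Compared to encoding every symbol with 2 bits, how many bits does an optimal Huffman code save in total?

Fixed-length: 2 bits × 46 symbols = 92 bits.
Huffman merges:
s2(2) + s4(7) → 9
9 + s1(10) → 19
19 + s3(27) → 46
Huffman total = 9 + 19 + 46 = 74 bits.
Saving = 92 − 74 = 18 bits.

18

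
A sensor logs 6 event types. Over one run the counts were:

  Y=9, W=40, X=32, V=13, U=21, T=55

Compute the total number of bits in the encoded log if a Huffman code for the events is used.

Merge the two smallest weights repeatedly:
merge Y(9) and V(13): 22
merge U(21) and 22: 43
merge X(32) and W(40): 72
merge 43 and T(55): 98
merge 72 and 98: 170
Total encoded bits = sum of merged weights = 22 + 43 + 72 + 98 + 170 = 405.

405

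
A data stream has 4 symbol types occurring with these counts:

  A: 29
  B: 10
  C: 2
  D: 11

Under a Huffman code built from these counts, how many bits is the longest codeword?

3

Merge the two lowest-weight nodes at each step:
C(2) + B(10) → 12
D(11) + 12 → 23
23 + A(29) → 52
The first pair merged (C, B) ends up deepest, at depth 3.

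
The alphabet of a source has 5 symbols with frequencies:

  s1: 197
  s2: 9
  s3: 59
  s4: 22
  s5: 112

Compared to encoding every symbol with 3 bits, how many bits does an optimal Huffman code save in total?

Fixed-length: 3 bits × 399 symbols = 1197 bits.
Huffman merges:
merge s2(9) and s4(22): 31
merge 31 and s3(59): 90
merge 90 and s5(112): 202
merge s1(197) and 202: 399
Huffman total = 31 + 90 + 202 + 399 = 722 bits.
Saving = 1197 − 722 = 475 bits.

475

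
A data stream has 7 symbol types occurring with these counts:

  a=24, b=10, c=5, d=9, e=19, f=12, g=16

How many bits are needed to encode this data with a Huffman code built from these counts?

256

Build the Huffman tree bottom-up:
c(5) + d(9) → 14
b(10) + f(12) → 22
14 + g(16) → 30
e(19) + 22 → 41
a(24) + 30 → 54
41 + 54 → 95
Each symbol's bit-cost is frequency × depth; summing gives 256 bits (equivalently 14 + 22 + 30 + 41 + 54 + 95).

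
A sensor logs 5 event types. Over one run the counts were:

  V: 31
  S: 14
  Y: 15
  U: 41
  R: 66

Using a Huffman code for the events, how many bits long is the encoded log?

Merge the two smallest weights repeatedly:
merge S(14) and Y(15): 29
merge 29 and V(31): 60
merge U(41) and 60: 101
merge R(66) and 101: 167
The encoded length is the sum of every internal node's weight: 29 + 60 + 101 + 167 = 357 bits.

357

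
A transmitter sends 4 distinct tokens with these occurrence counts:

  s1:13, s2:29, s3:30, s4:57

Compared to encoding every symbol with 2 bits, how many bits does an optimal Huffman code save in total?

15

Fixed-length: 2 bits × 129 symbols = 258 bits.
Huffman merges:
s1(13) + s2(29) → 42
s3(30) + 42 → 72
s4(57) + 72 → 129
Huffman total = 42 + 72 + 129 = 243 bits.
Saving = 258 − 243 = 15 bits.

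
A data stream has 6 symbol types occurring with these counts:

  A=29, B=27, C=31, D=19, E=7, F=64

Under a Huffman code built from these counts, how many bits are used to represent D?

Huffman merges, smallest pair first:
combine E(7), D(19) → 26
combine 26, B(27) → 53
combine A(29), C(31) → 60
combine 53, 60 → 113
combine F(64), 113 → 177
D's leaf is at depth 4, giving a 4-bit codeword.

4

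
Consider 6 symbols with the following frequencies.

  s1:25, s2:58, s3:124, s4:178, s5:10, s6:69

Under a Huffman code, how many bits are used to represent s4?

1

Huffman merges, smallest pair first:
s5(10) + s1(25) → 35
35 + s2(58) → 93
s6(69) + 93 → 162
s3(124) + 162 → 286
s4(178) + 286 → 464
s4 sits one level below the root: a 1-bit codeword.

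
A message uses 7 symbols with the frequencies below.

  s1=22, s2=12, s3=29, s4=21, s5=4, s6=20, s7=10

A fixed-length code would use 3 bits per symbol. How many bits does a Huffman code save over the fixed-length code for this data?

Fixed-length: 3 bits × 118 symbols = 354 bits.
Huffman merges:
combine s5(4), s7(10) → 14
combine s2(12), 14 → 26
combine s6(20), s4(21) → 41
combine s1(22), 26 → 48
combine s3(29), 41 → 70
combine 48, 70 → 118
Huffman total = 14 + 26 + 41 + 48 + 70 + 118 = 317 bits.
Saving = 354 − 317 = 37 bits.

37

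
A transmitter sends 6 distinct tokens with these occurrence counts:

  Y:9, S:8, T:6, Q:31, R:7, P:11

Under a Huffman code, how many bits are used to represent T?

Huffman merges, smallest pair first:
merge T(6) and R(7): 13
merge S(8) and Y(9): 17
merge P(11) and 13: 24
merge 17 and 24: 41
merge Q(31) and 41: 72
T sits 4 levels below the root, so its codeword is 4 bits.

4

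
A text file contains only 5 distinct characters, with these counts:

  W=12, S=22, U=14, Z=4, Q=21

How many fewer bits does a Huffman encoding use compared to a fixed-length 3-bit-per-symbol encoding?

Fixed-length: 3 bits × 73 symbols = 219 bits.
Huffman merges:
combine Z(4), W(12) → 16
combine U(14), 16 → 30
combine Q(21), S(22) → 43
combine 30, 43 → 73
Huffman total = 16 + 30 + 43 + 73 = 162 bits.
Saving = 219 − 162 = 57 bits.

57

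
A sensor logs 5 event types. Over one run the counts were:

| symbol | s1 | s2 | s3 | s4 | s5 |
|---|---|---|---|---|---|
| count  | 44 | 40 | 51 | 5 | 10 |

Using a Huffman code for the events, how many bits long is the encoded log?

Greedily combine the two least-frequent nodes:
s4(5) + s5(10) → 15
15 + s2(40) → 55
s1(44) + s3(51) → 95
55 + 95 → 150
Each symbol's bit-cost is frequency × depth; summing gives 315 bits (equivalently 15 + 55 + 95 + 150).

315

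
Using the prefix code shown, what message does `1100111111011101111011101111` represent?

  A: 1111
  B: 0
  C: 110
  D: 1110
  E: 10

Read left to right; each codeword is recognised as soon as it completes (prefix code):
  110→C | 0→B | 1111→A | 110→C | 1110→D | 1111→A | 0→B | 1110→D | 1111→A
Decoded message: CBACDABDA

CBACDABDA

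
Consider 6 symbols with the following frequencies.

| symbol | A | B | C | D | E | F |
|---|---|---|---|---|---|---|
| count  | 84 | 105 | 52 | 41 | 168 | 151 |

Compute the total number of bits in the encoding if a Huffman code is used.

1472

Merge the two smallest weights repeatedly:
D(41) + C(52) → 93
A(84) + 93 → 177
B(105) + F(151) → 256
E(168) + 177 → 345
256 + 345 → 601
Each symbol's bit-cost is frequency × depth; summing gives 1472 bits (equivalently 93 + 177 + 256 + 345 + 601).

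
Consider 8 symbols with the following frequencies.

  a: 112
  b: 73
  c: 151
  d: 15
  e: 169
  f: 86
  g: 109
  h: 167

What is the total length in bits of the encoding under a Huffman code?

Merge the two smallest weights repeatedly:
d(15) + b(73) → 88
f(86) + 88 → 174
g(109) + a(112) → 221
c(151) + h(167) → 318
e(169) + 174 → 343
221 + 318 → 539
343 + 539 → 882
Each symbol's bit-cost is frequency × depth; summing gives 2565 bits (equivalently 88 + 174 + 221 + 318 + 343 + 539 + 882).

2565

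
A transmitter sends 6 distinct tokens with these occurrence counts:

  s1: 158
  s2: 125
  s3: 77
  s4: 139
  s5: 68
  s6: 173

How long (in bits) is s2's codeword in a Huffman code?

3

Build the tree from the bottom:
s5(68) + s3(77) → 145
s2(125) + s4(139) → 264
145 + s1(158) → 303
s6(173) + 264 → 437
303 + 437 → 740
s2 sits 3 levels below the root, so its codeword is 3 bits.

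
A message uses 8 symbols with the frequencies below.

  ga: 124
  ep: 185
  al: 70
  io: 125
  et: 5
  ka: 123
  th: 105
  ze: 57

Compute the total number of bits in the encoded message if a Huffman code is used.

Build the Huffman tree bottom-up:
combine et(5), ze(57) → 62
combine 62, al(70) → 132
combine th(105), ka(123) → 228
combine ga(124), io(125) → 249
combine 132, ep(185) → 317
combine 228, 249 → 477
combine 317, 477 → 794
Total encoded bits = sum of merged weights = 62 + 132 + 228 + 249 + 317 + 477 + 794 = 2259.

2259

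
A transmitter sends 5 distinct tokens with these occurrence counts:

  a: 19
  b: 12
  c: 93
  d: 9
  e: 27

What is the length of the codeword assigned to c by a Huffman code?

1

Build the tree from the bottom:
combine d(9), b(12) → 21
combine a(19), 21 → 40
combine e(27), 40 → 67
combine 67, c(93) → 160
c sits one level below the root: a 1-bit codeword.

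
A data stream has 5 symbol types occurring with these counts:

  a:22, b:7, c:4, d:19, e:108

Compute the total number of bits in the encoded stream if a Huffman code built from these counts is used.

253

Greedily combine the two least-frequent nodes:
merge c(4) and b(7): 11
merge 11 and d(19): 30
merge a(22) and 30: 52
merge 52 and e(108): 160
Each symbol's bit-cost is frequency × depth; summing gives 253 bits (equivalently 11 + 30 + 52 + 160).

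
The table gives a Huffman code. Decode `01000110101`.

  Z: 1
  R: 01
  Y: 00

RYRZRR

Read left to right; each codeword is recognised as soon as it completes (prefix code):
  01→R | 00→Y | 01→R | 1→Z | 01→R | 01→R
Decoded message: RYRZRR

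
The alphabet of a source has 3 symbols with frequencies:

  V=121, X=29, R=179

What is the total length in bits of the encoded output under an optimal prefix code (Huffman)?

Merge the two smallest weights repeatedly:
X(29) + V(121) → 150
150 + R(179) → 329
Each symbol's bit-cost is frequency × depth; summing gives 479 bits (equivalently 150 + 329).

479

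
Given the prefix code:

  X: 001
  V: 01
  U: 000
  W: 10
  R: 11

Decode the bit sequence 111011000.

Read left to right; each codeword is recognised as soon as it completes (prefix code):
  11→R | 10→W | 11→R | 000→U
Decoded message: RWRU

RWRU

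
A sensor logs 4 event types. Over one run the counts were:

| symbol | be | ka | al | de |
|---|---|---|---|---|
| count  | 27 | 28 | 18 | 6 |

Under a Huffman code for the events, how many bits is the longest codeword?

Merge the two lowest-weight nodes at each step:
de(6) + al(18) → 24
24 + be(27) → 51
ka(28) + 51 → 79
The rarest symbols sit at the bottom; the longest codeword is 3 bits.

3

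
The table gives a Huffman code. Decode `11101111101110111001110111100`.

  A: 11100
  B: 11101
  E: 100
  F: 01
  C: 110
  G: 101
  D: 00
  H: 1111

BHFCABA

Read left to right; each codeword is recognised as soon as it completes (prefix code):
  11101→B | 1111→H | 01→F | 110→C | 11100→A | 11101→B | 11100→A
Decoded message: BHFCABA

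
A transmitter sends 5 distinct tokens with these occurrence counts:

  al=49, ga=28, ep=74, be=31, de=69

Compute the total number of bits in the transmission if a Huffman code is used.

Merge the two smallest weights repeatedly:
combine ga(28), be(31) → 59
combine al(49), 59 → 108
combine de(69), ep(74) → 143
combine 108, 143 → 251
Each symbol's bit-cost is frequency × depth; summing gives 561 bits (equivalently 59 + 108 + 143 + 251).

561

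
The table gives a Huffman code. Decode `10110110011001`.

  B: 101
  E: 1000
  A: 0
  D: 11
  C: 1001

BBCC

Read left to right; each codeword is recognised as soon as it completes (prefix code):
  101→B | 101→B | 1001→C | 1001→C
Decoded message: BBCC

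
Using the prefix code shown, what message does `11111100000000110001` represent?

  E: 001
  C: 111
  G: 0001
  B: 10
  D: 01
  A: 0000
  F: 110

Read left to right; each codeword is recognised as soon as it completes (prefix code):
  111→C | 111→C | 0000→A | 0000→A | 110→F | 001→E
Decoded message: CCAAFE

CCAAFE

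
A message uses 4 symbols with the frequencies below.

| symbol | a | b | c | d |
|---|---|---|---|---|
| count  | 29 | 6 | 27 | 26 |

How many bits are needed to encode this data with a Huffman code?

176

Merge the two smallest weights repeatedly:
merge b(6) and d(26): 32
merge c(27) and a(29): 56
merge 32 and 56: 88
Total encoded bits = sum of merged weights = 32 + 56 + 88 = 176.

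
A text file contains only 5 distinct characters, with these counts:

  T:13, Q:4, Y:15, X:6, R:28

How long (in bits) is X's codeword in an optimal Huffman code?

Build the tree from the bottom:
Q(4) + X(6) → 10
10 + T(13) → 23
Y(15) + 23 → 38
R(28) + 38 → 66
The subtree containing X is merged 4 times, so code length = 4.

4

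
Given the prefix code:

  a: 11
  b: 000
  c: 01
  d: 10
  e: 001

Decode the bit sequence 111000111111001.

adeaadc

Read left to right; each codeword is recognised as soon as it completes (prefix code):
  11→a | 10→d | 001→e | 11→a | 11→a | 10→d | 01→c
Decoded message: adeaadc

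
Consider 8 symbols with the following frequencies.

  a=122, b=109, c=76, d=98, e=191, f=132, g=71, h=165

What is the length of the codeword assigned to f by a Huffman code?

Huffman merges, smallest pair first:
combine g(71), c(76) → 147
combine d(98), b(109) → 207
combine a(122), f(132) → 254
combine 147, h(165) → 312
combine e(191), 207 → 398
combine 254, 312 → 566
combine 398, 566 → 964
f's leaf is at depth 3, giving a 3-bit codeword.

3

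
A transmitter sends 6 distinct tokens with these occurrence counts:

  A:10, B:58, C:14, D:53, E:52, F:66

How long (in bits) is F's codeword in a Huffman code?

Repeatedly merge the two smallest:
A(10) + C(14) → 24
24 + E(52) → 76
D(53) + B(58) → 111
F(66) + 76 → 142
111 + 142 → 253
The subtree containing F is merged 2 times, so code length = 2.

2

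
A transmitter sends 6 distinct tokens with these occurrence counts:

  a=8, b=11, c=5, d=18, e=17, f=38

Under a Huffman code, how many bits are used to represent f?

1

Repeatedly merge the two smallest:
merge c(5) and a(8): 13
merge b(11) and 13: 24
merge e(17) and d(18): 35
merge 24 and 35: 59
merge f(38) and 59: 97
f is merged only at the final step, so code length = 1.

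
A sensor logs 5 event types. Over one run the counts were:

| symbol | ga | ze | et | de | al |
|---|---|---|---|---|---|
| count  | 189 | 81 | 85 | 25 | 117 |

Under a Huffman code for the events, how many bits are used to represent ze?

Huffman merges, smallest pair first:
de(25) + ze(81) → 106
et(85) + 106 → 191
al(117) + ga(189) → 306
191 + 306 → 497
ze sits 3 levels below the root, so its codeword is 3 bits.

3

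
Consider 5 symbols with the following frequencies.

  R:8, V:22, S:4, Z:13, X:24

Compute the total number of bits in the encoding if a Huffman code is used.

Build the Huffman tree bottom-up:
S(4) + R(8) → 12
12 + Z(13) → 25
V(22) + X(24) → 46
25 + 46 → 71
Total encoded bits = sum of merged weights = 12 + 25 + 46 + 71 = 154.

154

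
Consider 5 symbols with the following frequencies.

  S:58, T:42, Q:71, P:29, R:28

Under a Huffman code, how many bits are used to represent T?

Huffman merges, smallest pair first:
R(28) + P(29) → 57
T(42) + 57 → 99
S(58) + Q(71) → 129
99 + 129 → 228
T sits 2 levels below the root, so its codeword is 2 bits.

2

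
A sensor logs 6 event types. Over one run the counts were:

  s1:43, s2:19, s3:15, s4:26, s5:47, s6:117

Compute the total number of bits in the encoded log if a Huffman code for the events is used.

Greedily combine the two least-frequent nodes:
merge s3(15) and s2(19): 34
merge s4(26) and 34: 60
merge s1(43) and s5(47): 90
merge 60 and 90: 150
merge s6(117) and 150: 267
The encoded length is the sum of every internal node's weight: 34 + 60 + 90 + 150 + 267 = 601 bits.

601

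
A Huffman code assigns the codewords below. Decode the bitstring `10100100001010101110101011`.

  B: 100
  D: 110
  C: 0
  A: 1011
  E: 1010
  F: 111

ECBCCEAEA

Read left to right; each codeword is recognised as soon as it completes (prefix code):
  1010→E | 0→C | 100→B | 0→C | 0→C | 1010→E | 1011→A | 1010→E | 1011→A
Decoded message: ECBCCEAEA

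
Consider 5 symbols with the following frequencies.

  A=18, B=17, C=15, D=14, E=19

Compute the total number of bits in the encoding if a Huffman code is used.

195

Greedily combine the two least-frequent nodes:
combine D(14), C(15) → 29
combine B(17), A(18) → 35
combine E(19), 29 → 48
combine 35, 48 → 83
Total encoded bits = sum of merged weights = 29 + 35 + 48 + 83 = 195.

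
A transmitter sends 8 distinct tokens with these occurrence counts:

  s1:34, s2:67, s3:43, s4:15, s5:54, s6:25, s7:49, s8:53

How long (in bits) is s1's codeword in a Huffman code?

Build the tree from the bottom:
combine s4(15), s6(25) → 40
combine s1(34), 40 → 74
combine s3(43), s7(49) → 92
combine s8(53), s5(54) → 107
combine s2(67), 74 → 141
combine 92, 107 → 199
combine 141, 199 → 340
s1 sits 3 levels below the root, so its codeword is 3 bits.

3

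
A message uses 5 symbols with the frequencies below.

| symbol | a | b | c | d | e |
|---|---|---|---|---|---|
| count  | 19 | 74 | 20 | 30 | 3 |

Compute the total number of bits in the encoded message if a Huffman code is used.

Greedily combine the two least-frequent nodes:
e(3) + a(19) → 22
c(20) + 22 → 42
d(30) + 42 → 72
72 + b(74) → 146
The encoded length is the sum of every internal node's weight: 22 + 42 + 72 + 146 = 282 bits.

282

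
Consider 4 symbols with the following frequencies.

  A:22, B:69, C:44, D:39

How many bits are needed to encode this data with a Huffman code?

Build the Huffman tree bottom-up:
merge A(22) and D(39): 61
merge C(44) and 61: 105
merge B(69) and 105: 174
The encoded length is the sum of every internal node's weight: 61 + 105 + 174 = 340 bits.

340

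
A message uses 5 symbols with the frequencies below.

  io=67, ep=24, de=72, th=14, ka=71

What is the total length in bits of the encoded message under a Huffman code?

Build the Huffman tree bottom-up:
th(14) + ep(24) → 38
38 + io(67) → 105
ka(71) + de(72) → 143
105 + 143 → 248
Each symbol's bit-cost is frequency × depth; summing gives 534 bits (equivalently 38 + 105 + 143 + 248).

534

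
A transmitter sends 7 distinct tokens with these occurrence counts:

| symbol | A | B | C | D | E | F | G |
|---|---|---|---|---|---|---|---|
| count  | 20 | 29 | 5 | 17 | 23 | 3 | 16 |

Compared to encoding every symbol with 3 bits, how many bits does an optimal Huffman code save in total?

44

Fixed-length: 3 bits × 113 symbols = 339 bits.
Huffman merges:
merge F(3) and C(5): 8
merge 8 and G(16): 24
merge D(17) and A(20): 37
merge E(23) and 24: 47
merge B(29) and 37: 66
merge 47 and 66: 113
Huffman total = 8 + 24 + 37 + 47 + 66 + 113 = 295 bits.
Saving = 339 − 295 = 44 bits.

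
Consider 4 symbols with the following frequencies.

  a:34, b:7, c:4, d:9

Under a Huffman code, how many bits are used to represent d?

Build the tree from the bottom:
merge c(4) and b(7): 11
merge d(9) and 11: 20
merge 20 and a(34): 54
d sits 2 levels below the root, so its codeword is 2 bits.

2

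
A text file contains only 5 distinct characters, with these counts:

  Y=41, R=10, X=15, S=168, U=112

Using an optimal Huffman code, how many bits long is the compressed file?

Greedily combine the two least-frequent nodes:
R(10) + X(15) → 25
25 + Y(41) → 66
66 + U(112) → 178
S(168) + 178 → 346
Each symbol's bit-cost is frequency × depth; summing gives 615 bits (equivalently 25 + 66 + 178 + 346).

615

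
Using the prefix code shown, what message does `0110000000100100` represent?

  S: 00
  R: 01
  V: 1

Read left to right; each codeword is recognised as soon as it completes (prefix code):
  01→R | 1→V | 00→S | 00→S | 00→S | 01→R | 00→S | 1→V | 00→S
Decoded message: RVSSSRSVS

RVSSSRSVS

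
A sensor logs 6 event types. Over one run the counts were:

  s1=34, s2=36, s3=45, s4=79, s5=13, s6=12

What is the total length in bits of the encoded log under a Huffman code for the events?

Build the Huffman tree bottom-up:
combine s6(12), s5(13) → 25
combine 25, s1(34) → 59
combine s2(36), s3(45) → 81
combine 59, s4(79) → 138
combine 81, 138 → 219
Total encoded bits = sum of merged weights = 25 + 59 + 81 + 138 + 219 = 522.

522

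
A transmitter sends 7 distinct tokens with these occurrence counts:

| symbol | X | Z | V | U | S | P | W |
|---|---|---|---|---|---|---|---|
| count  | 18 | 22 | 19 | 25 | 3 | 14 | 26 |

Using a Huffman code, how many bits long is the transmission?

347

Build the Huffman tree bottom-up:
S(3) + P(14) → 17
17 + X(18) → 35
V(19) + Z(22) → 41
U(25) + W(26) → 51
35 + 41 → 76
51 + 76 → 127
Total encoded bits = sum of merged weights = 17 + 35 + 41 + 51 + 76 + 127 = 347.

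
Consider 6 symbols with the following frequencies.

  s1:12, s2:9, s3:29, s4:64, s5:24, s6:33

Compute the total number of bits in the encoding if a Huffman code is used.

Build the Huffman tree bottom-up:
merge s2(9) and s1(12): 21
merge 21 and s5(24): 45
merge s3(29) and s6(33): 62
merge 45 and 62: 107
merge s4(64) and 107: 171
Total encoded bits = sum of merged weights = 21 + 45 + 62 + 107 + 171 = 406.

406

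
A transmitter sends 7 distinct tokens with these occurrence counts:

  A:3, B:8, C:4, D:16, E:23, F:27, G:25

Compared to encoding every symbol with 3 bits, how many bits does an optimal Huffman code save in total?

53

Fixed-length: 3 bits × 106 symbols = 318 bits.
Huffman merges:
merge A(3) and C(4): 7
merge 7 and B(8): 15
merge 15 and D(16): 31
merge E(23) and G(25): 48
merge F(27) and 31: 58
merge 48 and 58: 106
Huffman total = 7 + 15 + 31 + 48 + 58 + 106 = 265 bits.
Saving = 318 − 265 = 53 bits.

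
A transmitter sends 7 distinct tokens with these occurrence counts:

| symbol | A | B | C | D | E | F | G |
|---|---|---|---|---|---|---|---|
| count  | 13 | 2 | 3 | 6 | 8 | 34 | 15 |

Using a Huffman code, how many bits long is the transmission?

191

Greedily combine the two least-frequent nodes:
merge B(2) and C(3): 5
merge 5 and D(6): 11
merge E(8) and 11: 19
merge A(13) and G(15): 28
merge 19 and 28: 47
merge F(34) and 47: 81
Total encoded bits = sum of merged weights = 5 + 11 + 19 + 28 + 47 + 81 = 191.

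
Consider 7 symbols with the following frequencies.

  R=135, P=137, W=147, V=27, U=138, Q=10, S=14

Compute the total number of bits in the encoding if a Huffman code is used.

1477

Build the Huffman tree bottom-up:
merge Q(10) and S(14): 24
merge 24 and V(27): 51
merge 51 and R(135): 186
merge P(137) and U(138): 275
merge W(147) and 186: 333
merge 275 and 333: 608
The encoded length is the sum of every internal node's weight: 24 + 51 + 186 + 275 + 333 + 608 = 1477 bits.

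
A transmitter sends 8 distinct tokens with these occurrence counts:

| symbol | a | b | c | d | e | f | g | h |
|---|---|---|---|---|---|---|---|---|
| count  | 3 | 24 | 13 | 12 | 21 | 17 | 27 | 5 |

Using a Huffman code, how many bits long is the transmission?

343

Build the Huffman tree bottom-up:
a(3) + h(5) → 8
8 + d(12) → 20
c(13) + f(17) → 30
20 + e(21) → 41
b(24) + g(27) → 51
30 + 41 → 71
51 + 71 → 122
Total encoded bits = sum of merged weights = 8 + 20 + 30 + 41 + 51 + 71 + 122 = 343.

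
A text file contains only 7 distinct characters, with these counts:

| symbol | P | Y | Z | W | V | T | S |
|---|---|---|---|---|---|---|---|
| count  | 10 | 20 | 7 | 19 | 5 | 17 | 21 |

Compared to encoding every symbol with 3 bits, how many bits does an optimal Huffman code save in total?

29

Fixed-length: 3 bits × 99 symbols = 297 bits.
Huffman merges:
merge V(5) and Z(7): 12
merge P(10) and 12: 22
merge T(17) and W(19): 36
merge Y(20) and S(21): 41
merge 22 and 36: 58
merge 41 and 58: 99
Huffman total = 12 + 22 + 36 + 41 + 58 + 99 = 268 bits.
Saving = 297 − 268 = 29 bits.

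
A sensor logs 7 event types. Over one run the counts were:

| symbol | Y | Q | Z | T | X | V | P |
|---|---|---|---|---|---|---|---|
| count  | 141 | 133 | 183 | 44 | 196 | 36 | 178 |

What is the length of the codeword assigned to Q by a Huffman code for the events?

Repeatedly merge the two smallest:
combine V(36), T(44) → 80
combine 80, Q(133) → 213
combine Y(141), P(178) → 319
combine Z(183), X(196) → 379
combine 213, 319 → 532
combine 379, 532 → 911
Q's leaf is at depth 3, giving a 3-bit codeword.

3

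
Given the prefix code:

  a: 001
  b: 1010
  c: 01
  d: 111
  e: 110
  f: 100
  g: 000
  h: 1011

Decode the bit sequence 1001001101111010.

ffedb

Read left to right; each codeword is recognised as soon as it completes (prefix code):
  100→f | 100→f | 110→e | 111→d | 1010→b
Decoded message: ffedb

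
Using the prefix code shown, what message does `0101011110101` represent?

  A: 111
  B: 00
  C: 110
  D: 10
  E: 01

EEEAEE

Read left to right; each codeword is recognised as soon as it completes (prefix code):
  01→E | 01→E | 01→E | 111→A | 01→E | 01→E
Decoded message: EEEAEE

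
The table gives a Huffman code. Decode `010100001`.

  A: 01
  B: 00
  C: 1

AABBC

Read left to right; each codeword is recognised as soon as it completes (prefix code):
  01→A | 01→A | 00→B | 00→B | 1→C
Decoded message: AABBC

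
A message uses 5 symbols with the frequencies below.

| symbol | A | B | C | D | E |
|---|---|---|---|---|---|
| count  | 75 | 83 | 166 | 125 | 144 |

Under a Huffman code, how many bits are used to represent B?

Huffman merges, smallest pair first:
merge A(75) and B(83): 158
merge D(125) and E(144): 269
merge 158 and C(166): 324
merge 269 and 324: 593
B sits 3 levels below the root, so its codeword is 3 bits.

3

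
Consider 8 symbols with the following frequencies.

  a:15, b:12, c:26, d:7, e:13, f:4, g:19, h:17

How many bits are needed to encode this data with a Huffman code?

Greedily combine the two least-frequent nodes:
f(4) + d(7) → 11
11 + b(12) → 23
e(13) + a(15) → 28
h(17) + g(19) → 36
23 + c(26) → 49
28 + 36 → 64
49 + 64 → 113
Total encoded bits = sum of merged weights = 11 + 23 + 28 + 36 + 49 + 64 + 113 = 324.

324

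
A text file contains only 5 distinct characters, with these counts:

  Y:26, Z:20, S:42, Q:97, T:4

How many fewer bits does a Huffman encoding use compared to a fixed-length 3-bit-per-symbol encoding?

Fixed-length: 3 bits × 189 symbols = 567 bits.
Huffman merges:
combine T(4), Z(20) → 24
combine 24, Y(26) → 50
combine S(42), 50 → 92
combine 92, Q(97) → 189
Huffman total = 24 + 50 + 92 + 189 = 355 bits.
Saving = 567 − 355 = 212 bits.

212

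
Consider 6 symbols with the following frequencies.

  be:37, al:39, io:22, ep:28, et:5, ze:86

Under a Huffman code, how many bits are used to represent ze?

1

Repeatedly merge the two smallest:
et(5) + io(22) → 27
27 + ep(28) → 55
be(37) + al(39) → 76
55 + 76 → 131
ze(86) + 131 → 217
ze sits one level below the root: a 1-bit codeword.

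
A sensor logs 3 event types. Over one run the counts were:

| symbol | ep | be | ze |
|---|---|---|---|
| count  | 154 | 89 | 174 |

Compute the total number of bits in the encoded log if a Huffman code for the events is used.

660

Merge the two smallest weights repeatedly:
be(89) + ep(154) → 243
ze(174) + 243 → 417
Total encoded bits = sum of merged weights = 243 + 417 = 660.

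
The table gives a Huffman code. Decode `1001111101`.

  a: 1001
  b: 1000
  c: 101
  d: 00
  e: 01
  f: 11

Read left to right; each codeword is recognised as soon as it completes (prefix code):
  1001→a | 11→f | 11→f | 01→e
Decoded message: affe

affe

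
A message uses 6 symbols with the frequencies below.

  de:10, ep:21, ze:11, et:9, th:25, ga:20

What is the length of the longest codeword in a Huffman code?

4

Merge the two lowest-weight nodes at each step:
et(9) + de(10) → 19
ze(11) + 19 → 30
ga(20) + ep(21) → 41
th(25) + 30 → 55
41 + 55 → 96
Maximum depth reached is 4.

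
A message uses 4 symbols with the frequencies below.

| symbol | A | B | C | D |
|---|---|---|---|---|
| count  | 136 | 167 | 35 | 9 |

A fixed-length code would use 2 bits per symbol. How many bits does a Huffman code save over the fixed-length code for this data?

Fixed-length: 2 bits × 347 symbols = 694 bits.
Huffman merges:
merge D(9) and C(35): 44
merge 44 and A(136): 180
merge B(167) and 180: 347
Huffman total = 44 + 180 + 347 = 571 bits.
Saving = 694 − 571 = 123 bits.

123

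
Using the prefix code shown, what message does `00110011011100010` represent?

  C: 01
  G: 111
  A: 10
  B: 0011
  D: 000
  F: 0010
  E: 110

Read left to right; each codeword is recognised as soon as it completes (prefix code):
  0011→B | 0011→B | 01→C | 110→E | 0010→F
Decoded message: BBCEF

BBCEF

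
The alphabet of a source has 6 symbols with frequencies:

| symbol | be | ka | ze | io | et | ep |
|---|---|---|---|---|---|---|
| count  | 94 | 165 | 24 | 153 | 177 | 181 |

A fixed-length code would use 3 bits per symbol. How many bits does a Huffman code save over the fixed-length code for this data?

Fixed-length: 3 bits × 794 symbols = 2382 bits.
Huffman merges:
merge ze(24) and be(94): 118
merge 118 and io(153): 271
merge ka(165) and et(177): 342
merge ep(181) and 271: 452
merge 342 and 452: 794
Huffman total = 118 + 271 + 342 + 452 + 794 = 1977 bits.
Saving = 2382 − 1977 = 405 bits.

405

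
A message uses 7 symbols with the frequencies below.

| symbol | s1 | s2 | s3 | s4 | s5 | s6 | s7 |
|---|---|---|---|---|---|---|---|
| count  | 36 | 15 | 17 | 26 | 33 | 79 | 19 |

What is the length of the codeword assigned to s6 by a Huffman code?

2

Huffman merges, smallest pair first:
s2(15) + s3(17) → 32
s7(19) + s4(26) → 45
32 + s5(33) → 65
s1(36) + 45 → 81
65 + s6(79) → 144
81 + 144 → 225
s6's leaf is at depth 2, giving a 2-bit codeword.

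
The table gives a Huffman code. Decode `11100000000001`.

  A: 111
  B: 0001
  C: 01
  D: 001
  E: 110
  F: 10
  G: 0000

AGGD

Read left to right; each codeword is recognised as soon as it completes (prefix code):
  111→A | 0000→G | 0000→G | 001→D
Decoded message: AGGD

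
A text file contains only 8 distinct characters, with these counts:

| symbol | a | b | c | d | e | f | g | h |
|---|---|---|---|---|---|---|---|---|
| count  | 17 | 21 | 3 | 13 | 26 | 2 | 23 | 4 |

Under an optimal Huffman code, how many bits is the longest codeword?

Merge the two lowest-weight nodes at each step:
f(2) + c(3) → 5
h(4) + 5 → 9
9 + d(13) → 22
a(17) + b(21) → 38
22 + g(23) → 45
e(26) + 38 → 64
45 + 64 → 109
The first pair merged (f, c) ends up deepest, at depth 5.

5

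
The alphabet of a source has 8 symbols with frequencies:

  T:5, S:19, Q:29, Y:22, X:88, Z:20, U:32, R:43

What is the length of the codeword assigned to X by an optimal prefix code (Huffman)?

2

Repeatedly merge the two smallest:
T(5) + S(19) → 24
Z(20) + Y(22) → 42
24 + Q(29) → 53
U(32) + 42 → 74
R(43) + 53 → 96
74 + X(88) → 162
96 + 162 → 258
X sits 2 levels below the root, so its codeword is 2 bits.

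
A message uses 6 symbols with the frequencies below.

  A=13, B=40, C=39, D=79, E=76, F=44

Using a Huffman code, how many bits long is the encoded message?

718

Merge the two smallest weights repeatedly:
combine A(13), C(39) → 52
combine B(40), F(44) → 84
combine 52, E(76) → 128
combine D(79), 84 → 163
combine 128, 163 → 291
Each symbol's bit-cost is frequency × depth; summing gives 718 bits (equivalently 52 + 84 + 128 + 163 + 291).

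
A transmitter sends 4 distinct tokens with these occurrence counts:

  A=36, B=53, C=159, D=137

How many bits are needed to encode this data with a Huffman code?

Merge the two smallest weights repeatedly:
A(36) + B(53) → 89
89 + D(137) → 226
C(159) + 226 → 385
The encoded length is the sum of every internal node's weight: 89 + 226 + 385 = 700 bits.

700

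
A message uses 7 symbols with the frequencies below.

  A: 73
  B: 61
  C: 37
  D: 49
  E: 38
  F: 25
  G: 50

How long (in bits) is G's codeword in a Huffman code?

Build the tree from the bottom:
combine F(25), C(37) → 62
combine E(38), D(49) → 87
combine G(50), B(61) → 111
combine 62, A(73) → 135
combine 87, 111 → 198
combine 135, 198 → 333
The subtree containing G is merged 3 times, so code length = 3.

3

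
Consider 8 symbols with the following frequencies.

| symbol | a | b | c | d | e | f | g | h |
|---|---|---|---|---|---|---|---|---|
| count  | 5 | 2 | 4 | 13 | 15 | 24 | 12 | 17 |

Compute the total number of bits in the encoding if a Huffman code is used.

252

Greedily combine the two least-frequent nodes:
b(2) + c(4) → 6
a(5) + 6 → 11
11 + g(12) → 23
d(13) + e(15) → 28
h(17) + 23 → 40
f(24) + 28 → 52
40 + 52 → 92
The encoded length is the sum of every internal node's weight: 6 + 11 + 23 + 28 + 40 + 52 + 92 = 252 bits.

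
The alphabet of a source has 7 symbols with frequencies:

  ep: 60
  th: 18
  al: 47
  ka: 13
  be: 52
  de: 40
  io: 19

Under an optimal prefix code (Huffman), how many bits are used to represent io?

Repeatedly merge the two smallest:
merge ka(13) and th(18): 31
merge io(19) and 31: 50
merge de(40) and al(47): 87
merge 50 and be(52): 102
merge ep(60) and 87: 147
merge 102 and 147: 249
The subtree containing io is merged 3 times, so code length = 3.

3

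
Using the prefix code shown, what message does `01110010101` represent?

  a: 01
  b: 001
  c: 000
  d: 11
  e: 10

Read left to right; each codeword is recognised as soon as it completes (prefix code):
  01→a | 11→d | 001→b | 01→a | 01→a
Decoded message: adbaa

adbaa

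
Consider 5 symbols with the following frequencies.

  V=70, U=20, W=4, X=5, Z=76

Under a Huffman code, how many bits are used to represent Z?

Build the tree from the bottom:
merge W(4) and X(5): 9
merge 9 and U(20): 29
merge 29 and V(70): 99
merge Z(76) and 99: 175
Z sits one level below the root: a 1-bit codeword.

1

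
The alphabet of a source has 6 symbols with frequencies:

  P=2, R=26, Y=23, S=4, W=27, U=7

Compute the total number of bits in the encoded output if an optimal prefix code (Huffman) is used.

197

Merge the two smallest weights repeatedly:
P(2) + S(4) → 6
6 + U(7) → 13
13 + Y(23) → 36
R(26) + W(27) → 53
36 + 53 → 89
The encoded length is the sum of every internal node's weight: 6 + 13 + 36 + 53 + 89 = 197 bits.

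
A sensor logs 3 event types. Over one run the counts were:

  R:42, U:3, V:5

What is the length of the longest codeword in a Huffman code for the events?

2

Merge the two lowest-weight nodes at each step:
merge U(3) and V(5): 8
merge 8 and R(42): 50
Maximum depth reached is 2.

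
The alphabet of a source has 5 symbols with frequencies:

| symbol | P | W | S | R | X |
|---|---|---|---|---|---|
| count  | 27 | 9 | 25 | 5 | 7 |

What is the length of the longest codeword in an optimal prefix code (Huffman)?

Merge the two lowest-weight nodes at each step:
combine R(5), X(7) → 12
combine W(9), 12 → 21
combine 21, S(25) → 46
combine P(27), 46 → 73
The first pair merged (R, X) ends up deepest, at depth 4.

4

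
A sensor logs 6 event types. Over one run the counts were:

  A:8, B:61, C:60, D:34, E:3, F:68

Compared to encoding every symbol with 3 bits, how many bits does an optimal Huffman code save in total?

Fixed-length: 3 bits × 234 symbols = 702 bits.
Huffman merges:
merge E(3) and A(8): 11
merge 11 and D(34): 45
merge 45 and C(60): 105
merge B(61) and F(68): 129
merge 105 and 129: 234
Huffman total = 11 + 45 + 105 + 129 + 234 = 524 bits.
Saving = 702 − 524 = 178 bits.

178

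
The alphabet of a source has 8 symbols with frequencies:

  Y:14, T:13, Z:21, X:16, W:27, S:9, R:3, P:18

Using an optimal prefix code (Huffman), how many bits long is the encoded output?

Build the Huffman tree bottom-up:
combine R(3), S(9) → 12
combine 12, T(13) → 25
combine Y(14), X(16) → 30
combine P(18), Z(21) → 39
combine 25, W(27) → 52
combine 30, 39 → 69
combine 52, 69 → 121
Total encoded bits = sum of merged weights = 12 + 25 + 30 + 39 + 52 + 69 + 121 = 348.

348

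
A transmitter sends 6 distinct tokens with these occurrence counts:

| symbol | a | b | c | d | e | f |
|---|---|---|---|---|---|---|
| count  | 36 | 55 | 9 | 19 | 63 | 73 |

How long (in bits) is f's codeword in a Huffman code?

2

Repeatedly merge the two smallest:
merge c(9) and d(19): 28
merge 28 and a(36): 64
merge b(55) and e(63): 118
merge 64 and f(73): 137
merge 118 and 137: 255
f's leaf is at depth 2, giving a 2-bit codeword.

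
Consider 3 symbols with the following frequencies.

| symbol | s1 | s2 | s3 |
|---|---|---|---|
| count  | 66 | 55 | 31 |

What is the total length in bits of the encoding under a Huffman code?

Merge the two smallest weights repeatedly:
s3(31) + s2(55) → 86
s1(66) + 86 → 152
Total encoded bits = sum of merged weights = 86 + 152 = 238.

238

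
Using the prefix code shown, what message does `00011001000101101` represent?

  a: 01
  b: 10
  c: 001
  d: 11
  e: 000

edcebda

Read left to right; each codeword is recognised as soon as it completes (prefix code):
  000→e | 11→d | 001→c | 000→e | 10→b | 11→d | 01→a
Decoded message: edcebda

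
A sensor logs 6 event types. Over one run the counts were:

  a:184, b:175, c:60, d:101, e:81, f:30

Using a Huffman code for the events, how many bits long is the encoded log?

Build the Huffman tree bottom-up:
merge f(30) and c(60): 90
merge e(81) and 90: 171
merge d(101) and 171: 272
merge b(175) and a(184): 359
merge 272 and 359: 631
Total encoded bits = sum of merged weights = 90 + 171 + 272 + 359 + 631 = 1523.

1523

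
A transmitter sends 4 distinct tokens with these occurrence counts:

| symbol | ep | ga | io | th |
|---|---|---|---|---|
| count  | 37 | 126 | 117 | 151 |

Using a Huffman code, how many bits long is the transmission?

862

Build the Huffman tree bottom-up:
ep(37) + io(117) → 154
ga(126) + th(151) → 277
154 + 277 → 431
Total encoded bits = sum of merged weights = 154 + 277 + 431 = 862.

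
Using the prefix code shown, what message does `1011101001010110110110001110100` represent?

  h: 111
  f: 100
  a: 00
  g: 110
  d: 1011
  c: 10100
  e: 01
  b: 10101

dcbdefegf

Read left to right; each codeword is recognised as soon as it completes (prefix code):
  1011→d | 10100→c | 10101→b | 1011→d | 01→e | 100→f | 01→e | 110→g | 100→f
Decoded message: dcbdefegf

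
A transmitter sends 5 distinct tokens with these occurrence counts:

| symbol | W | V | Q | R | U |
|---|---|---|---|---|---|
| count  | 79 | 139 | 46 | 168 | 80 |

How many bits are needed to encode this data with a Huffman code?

1149

Merge the two smallest weights repeatedly:
Q(46) + W(79) → 125
U(80) + 125 → 205
V(139) + R(168) → 307
205 + 307 → 512
The encoded length is the sum of every internal node's weight: 125 + 205 + 307 + 512 = 1149 bits.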